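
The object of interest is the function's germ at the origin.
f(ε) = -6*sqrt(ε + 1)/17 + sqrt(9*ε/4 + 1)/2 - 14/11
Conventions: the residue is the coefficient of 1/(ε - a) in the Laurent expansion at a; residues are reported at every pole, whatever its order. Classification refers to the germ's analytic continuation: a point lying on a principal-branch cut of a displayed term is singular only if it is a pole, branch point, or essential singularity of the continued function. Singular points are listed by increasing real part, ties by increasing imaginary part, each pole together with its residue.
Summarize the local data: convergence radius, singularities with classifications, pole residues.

Radius of convergence at 0: 4/9.
At -1: an algebraic (square-root) branch point.
At -4/9: an algebraic (square-root) branch point.

Branch term (-6/17)*sqrt(1 - ε/(-1)): its argument vanishes at ε = -1, a square-root branch point, modulus 1.
Branch term (1/2)*sqrt(1 - ε/(-4/9)): its argument vanishes at ε = -4/9, a square-root branch point, modulus 4/9.
The radius of convergence is the smallest modulus among the singular points: 4/9.
List the singular points by increasing real part (a conjugate pair: the negative imaginary part first).


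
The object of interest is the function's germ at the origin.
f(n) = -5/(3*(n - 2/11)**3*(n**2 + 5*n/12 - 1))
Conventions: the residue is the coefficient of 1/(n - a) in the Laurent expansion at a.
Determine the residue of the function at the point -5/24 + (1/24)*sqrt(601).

The factor n**2 + 5*n/12 - 1 splits as (n - a)(n - a') with a = -5/24 + (1/24)*sqrt(601), a' = -5/24 - (1/24)*sqrt(601). At the order-1 pole a set g(n) = (n - a)*f(n) = [-5/(3*(n - 2/11)**3)] / (n - a').
Simple pole: residue = g(a) at a = -5/24 + (1/24)*sqrt(601), which is -1913359085/1083360092 - (39203799745/651099415292)*sqrt(601).

The residue is -1913359085/1083360092 - (39203799745/651099415292)*sqrt(601).


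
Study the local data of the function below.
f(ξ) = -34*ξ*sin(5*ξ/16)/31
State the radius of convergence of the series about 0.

The factor sin(5*ξ/16) is entire and contributes no finite singular point.
The polynomial part has no poles.
No finite singular points: the Taylor series at 0 converges everywhere.

The radius of convergence is infinite.


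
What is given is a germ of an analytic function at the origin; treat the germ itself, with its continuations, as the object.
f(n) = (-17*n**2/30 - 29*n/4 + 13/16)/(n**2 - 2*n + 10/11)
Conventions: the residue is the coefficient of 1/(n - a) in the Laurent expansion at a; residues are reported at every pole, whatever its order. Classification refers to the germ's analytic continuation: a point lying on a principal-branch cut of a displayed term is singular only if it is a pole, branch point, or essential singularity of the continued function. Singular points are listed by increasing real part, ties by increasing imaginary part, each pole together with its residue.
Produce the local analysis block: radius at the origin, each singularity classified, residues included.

Radius of convergence at 0: 1 - (1/11)*sqrt(11).
At 1 - (1/11)*sqrt(11): a pole of order 1; residue -503/120 + (6209/1760)*sqrt(11).
At 1 + (1/11)*sqrt(11): a pole of order 1; residue -503/120 - (6209/1760)*sqrt(11).

Denominator factor (n**2 - 2*n + 10/11): discriminant 4/11, real irrational roots 1 + (1/11)*sqrt(11) and 1 - (1/11)*sqrt(11); poles of order 1, moduli 1 + (1/11)*sqrt(11) and 1 - (1/11)*sqrt(11).
The radius of convergence is the smallest modulus among the singular points: 1 - (1/11)*sqrt(11).
The factor n**2 - 2*n + 10/11 splits as (n - a)(n - a') with a = 1 - (1/11)*sqrt(11), a' = 1 + (1/11)*sqrt(11). At the order-1 pole a set g(n) = (n - a)*f(n) = [-17*n**2/30 - 29*n/4 + 13/16] / (n - a').
Simple pole: residue = g(a) at a = 1 - (1/11)*sqrt(11), which is -503/120 + (6209/1760)*sqrt(11).
The factor n**2 - 2*n + 10/11 splits as (n - a)(n - a') with a = 1 + (1/11)*sqrt(11), a' = 1 - (1/11)*sqrt(11). At the order-1 pole a set g(n) = (n - a)*f(n) = [-17*n**2/30 - 29*n/4 + 13/16] / (n - a').
Simple pole: residue = g(a) at a = 1 + (1/11)*sqrt(11), which is -503/120 - (6209/1760)*sqrt(11).
List the singular points by increasing real part (a conjugate pair: the negative imaginary part first).


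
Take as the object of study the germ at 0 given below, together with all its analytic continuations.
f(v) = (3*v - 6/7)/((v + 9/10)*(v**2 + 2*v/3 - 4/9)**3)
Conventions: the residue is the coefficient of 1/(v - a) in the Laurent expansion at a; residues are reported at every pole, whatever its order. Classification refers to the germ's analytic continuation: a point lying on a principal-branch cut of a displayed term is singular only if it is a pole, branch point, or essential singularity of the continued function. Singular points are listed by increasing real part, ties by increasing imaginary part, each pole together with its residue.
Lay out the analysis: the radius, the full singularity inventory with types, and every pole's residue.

Denominator factor (v + 9/10): pole of order 1 at -9/10, modulus 9/10.
Denominator factor (v**2 + 2*v/3 - 4/9)^3: discriminant 20/9, real irrational roots -1/3 + (1/3)*sqrt(5) and -1/3 - (1/3)*sqrt(5); poles of order 3, moduli -1/3 + (1/3)*sqrt(5) and 1/3 + (1/3)*sqrt(5).
The radius of convergence is the smallest modulus among the singular points: -1/3 + (1/3)*sqrt(5).
The factor v**2 + 2*v/3 - 4/9 splits as (v - a)(v - a') with a = -1/3 - (1/3)*sqrt(5), a' = -1/3 + (1/3)*sqrt(5). At the order-3 pole a set g(v) = (v - a)^3*f(v) = [(3*v - 6/7)/(v + 9/10)] / (v - a')^3.
Order-3 pole: residue = g''(a)/2; g''(-1/3 - (1/3)*sqrt(5)) = -18152100000/65757517 - (802991366217/6575751700)*sqrt(5), so the residue is -9076050000/65757517 - (802991366217/13151503400)*sqrt(5).
At the order-1 pole -9/10 set g(v) = (v - (-9/10))*f(v) = (3*v - 6/7)/(v**2 + 2*v/3 - 4/9)**3.
Simple pole: residue = g(a) at a = -9/10, which is 18152100000/65757517.
The factor v**2 + 2*v/3 - 4/9 splits as (v - a)(v - a') with a = -1/3 + (1/3)*sqrt(5), a' = -1/3 - (1/3)*sqrt(5). At the order-3 pole a set g(v) = (v - a)^3*f(v) = [(3*v - 6/7)/(v + 9/10)] / (v - a')^3.
Order-3 pole: residue = g''(a)/2; g''(-1/3 + (1/3)*sqrt(5)) = -18152100000/65757517 + (802991366217/6575751700)*sqrt(5), so the residue is -9076050000/65757517 + (802991366217/13151503400)*sqrt(5).
List the singular points by increasing real part (a conjugate pair: the negative imaginary part first).

Radius of convergence at 0: -1/3 + (1/3)*sqrt(5).
At -1/3 - (1/3)*sqrt(5): a pole of order 3; residue -9076050000/65757517 - (802991366217/13151503400)*sqrt(5).
At -9/10: a pole of order 1; residue 18152100000/65757517.
At -1/3 + (1/3)*sqrt(5): a pole of order 3; residue -9076050000/65757517 + (802991366217/13151503400)*sqrt(5).


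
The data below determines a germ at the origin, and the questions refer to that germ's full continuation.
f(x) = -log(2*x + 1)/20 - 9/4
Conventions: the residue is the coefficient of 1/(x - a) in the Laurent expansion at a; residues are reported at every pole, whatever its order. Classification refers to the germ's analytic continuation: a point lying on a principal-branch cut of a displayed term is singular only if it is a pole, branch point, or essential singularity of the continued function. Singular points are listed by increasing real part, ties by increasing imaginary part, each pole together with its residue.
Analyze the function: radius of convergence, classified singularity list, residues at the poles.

Branch term (-1/20)*log(1 - x/(-1/2)): its argument vanishes at x = -1/2, a logarithmic branch point, modulus 1/2.
The radius of convergence is the smallest modulus among the singular points: 1/2.

Radius of convergence at 0: 1/2.
At -1/2: a logarithmic branch point.


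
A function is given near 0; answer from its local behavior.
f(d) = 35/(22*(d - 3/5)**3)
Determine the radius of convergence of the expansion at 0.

The radius of convergence is 3/5.

Denominator factor (d - 3/5)^3: pole of order 3 at 3/5, modulus 3/5.
The radius of convergence is the smallest modulus among the singular points: 3/5.


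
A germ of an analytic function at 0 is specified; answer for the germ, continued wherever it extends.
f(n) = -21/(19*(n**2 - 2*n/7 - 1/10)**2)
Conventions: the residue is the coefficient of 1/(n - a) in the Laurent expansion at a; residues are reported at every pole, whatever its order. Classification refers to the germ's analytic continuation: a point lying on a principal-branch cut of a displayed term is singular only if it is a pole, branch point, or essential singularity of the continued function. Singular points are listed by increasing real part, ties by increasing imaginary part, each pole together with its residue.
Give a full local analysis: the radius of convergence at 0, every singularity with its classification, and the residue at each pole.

Denominator factor (n**2 - 2*n/7 - 1/10)^2: discriminant 118/245, real irrational roots 1/7 + (1/70)*sqrt(590) and 1/7 - (1/70)*sqrt(590); poles of order 2, moduli 1/7 + (1/70)*sqrt(590) and -1/7 + (1/70)*sqrt(590).
The radius of convergence is the smallest modulus among the singular points: -1/7 + (1/70)*sqrt(590).
The factor n**2 - 2*n/7 - 1/10 splits as (n - a)(n - a') with a = 1/7 - (1/70)*sqrt(590), a' = 1/7 + (1/70)*sqrt(590). At the order-2 pole a set g(n) = (n - a)^2*f(n) = [-21/19] / (n - a')^2.
Order-2 pole: residue = g'(a); g'(1/7 - (1/70)*sqrt(590)) = -(36015/132278)*sqrt(590), so the residue is -(36015/132278)*sqrt(590).
The factor n**2 - 2*n/7 - 1/10 splits as (n - a)(n - a') with a = 1/7 + (1/70)*sqrt(590), a' = 1/7 - (1/70)*sqrt(590). At the order-2 pole a set g(n) = (n - a)^2*f(n) = [-21/19] / (n - a')^2.
Order-2 pole: residue = g'(a); g'(1/7 + (1/70)*sqrt(590)) = (36015/132278)*sqrt(590), so the residue is (36015/132278)*sqrt(590).
List the singular points by increasing real part (a conjugate pair: the negative imaginary part first).

Radius of convergence at 0: -1/7 + (1/70)*sqrt(590).
At 1/7 - (1/70)*sqrt(590): a pole of order 2; residue -(36015/132278)*sqrt(590).
At 1/7 + (1/70)*sqrt(590): a pole of order 2; residue (36015/132278)*sqrt(590).


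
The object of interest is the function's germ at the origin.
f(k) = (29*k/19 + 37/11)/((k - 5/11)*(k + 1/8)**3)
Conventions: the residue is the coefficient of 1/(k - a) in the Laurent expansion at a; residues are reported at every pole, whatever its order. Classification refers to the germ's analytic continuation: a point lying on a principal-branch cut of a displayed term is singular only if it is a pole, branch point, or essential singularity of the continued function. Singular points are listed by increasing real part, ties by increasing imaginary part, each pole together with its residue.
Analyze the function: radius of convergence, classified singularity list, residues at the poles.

Radius of convergence at 0: 1/8.
At -1/8: a pole of order 3; residue -52535296/2520369.
At 5/11: a pole of order 1; residue 52535296/2520369.

Denominator factor (k - 5/11): pole of order 1 at 5/11, modulus 5/11.
Denominator factor (k + 1/8)^3: pole of order 3 at -1/8, modulus 1/8.
The radius of convergence is the smallest modulus among the singular points: 1/8.
At the order-3 pole -1/8 set g(k) = (k - (-1/8))^3*f(k) = (29*k/19 + 37/11)/(k - 5/11).
Order-3 pole: residue = g''(a)/2; g''(-1/8) = -105070592/2520369, so the residue is -52535296/2520369.
At the order-1 pole 5/11 set g(k) = (k - (5/11))*f(k) = (29*k/19 + 37/11)/(k + 1/8)**3.
Simple pole: residue = g(a) at a = 5/11, which is 52535296/2520369.
List the singular points by increasing real part (a conjugate pair: the negative imaginary part first).


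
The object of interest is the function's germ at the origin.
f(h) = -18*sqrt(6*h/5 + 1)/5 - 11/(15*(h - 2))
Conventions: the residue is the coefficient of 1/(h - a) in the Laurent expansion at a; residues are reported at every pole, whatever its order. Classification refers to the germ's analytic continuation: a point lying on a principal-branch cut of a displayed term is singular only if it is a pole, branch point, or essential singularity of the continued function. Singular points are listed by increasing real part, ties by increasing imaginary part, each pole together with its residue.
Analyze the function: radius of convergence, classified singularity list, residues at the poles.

Radius of convergence at 0: 5/6.
At -5/6: an algebraic (square-root) branch point.
At 2: a pole of order 1; residue -11/15.

Denominator factor (h - 2): pole of order 1 at 2, modulus 2.
Branch term (-18/5)*sqrt(1 - h/(-5/6)): its argument vanishes at h = -5/6, a square-root branch point, modulus 5/6.
The radius of convergence is the smallest modulus among the singular points: 5/6.
The branch term is analytic at 2 and contributes nothing to the residue; only the rational part matters.
At the order-1 pole 2 set g(h) = (h - (2))*(rational part) = -11/15.
Simple pole: residue = g(a) at a = 2, which is -11/15.
List the singular points by increasing real part (a conjugate pair: the negative imaginary part first).


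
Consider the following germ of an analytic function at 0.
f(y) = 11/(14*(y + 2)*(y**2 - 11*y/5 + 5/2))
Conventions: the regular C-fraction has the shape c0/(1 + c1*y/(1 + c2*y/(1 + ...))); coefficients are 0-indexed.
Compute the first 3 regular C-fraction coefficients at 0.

The regular C-fraction coefficients are [11/70, -19/50, -2/19].

Taylor coefficients (expand at 0): a_0 = 11/70, a_1 = 209/3500, a_2 = 5071/175000.
c0 = a_0 = 11/70. Peel one level at a time: if S = 1 + c*y/S' with S'(0) = 1, then c is the y-coefficient of S and S' = c*y/(S - 1).
S_1 = c0/f = 1 + (-19/50)*y + (-1/25)*y^2 + ...; c1 = -19/50.
S_2 = c1*y/(S_1 - 1) = 1 + (-2/19)*y + ...; c2 = -2/19.


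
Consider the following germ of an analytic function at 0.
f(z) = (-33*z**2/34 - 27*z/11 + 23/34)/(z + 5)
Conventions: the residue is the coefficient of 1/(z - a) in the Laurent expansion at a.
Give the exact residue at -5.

At the order-1 pole -5 set g(z) = (z - (-5))*f(z) = -33*z**2/34 - 27*z/11 + 23/34.
Simple pole: residue = g(a) at a = -5, which is -2116/187.

The residue is -2116/187.


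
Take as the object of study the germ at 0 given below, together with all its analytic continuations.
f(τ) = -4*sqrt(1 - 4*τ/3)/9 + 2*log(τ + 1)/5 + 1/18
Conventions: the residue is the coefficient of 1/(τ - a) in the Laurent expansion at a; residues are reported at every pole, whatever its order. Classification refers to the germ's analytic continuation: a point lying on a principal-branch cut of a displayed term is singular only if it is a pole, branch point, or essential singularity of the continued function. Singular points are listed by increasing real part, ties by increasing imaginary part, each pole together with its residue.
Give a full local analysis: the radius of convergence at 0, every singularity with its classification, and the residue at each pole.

Radius of convergence at 0: 3/4.
At -1: a logarithmic branch point.
At 3/4: an algebraic (square-root) branch point.

Branch term (-4/9)*sqrt(1 - τ/(3/4)): its argument vanishes at τ = 3/4, a square-root branch point, modulus 3/4.
Branch term (2/5)*log(1 - τ/(-1)): its argument vanishes at τ = -1, a logarithmic branch point, modulus 1.
The radius of convergence is the smallest modulus among the singular points: 3/4.
List the singular points by increasing real part (a conjugate pair: the negative imaginary part first).


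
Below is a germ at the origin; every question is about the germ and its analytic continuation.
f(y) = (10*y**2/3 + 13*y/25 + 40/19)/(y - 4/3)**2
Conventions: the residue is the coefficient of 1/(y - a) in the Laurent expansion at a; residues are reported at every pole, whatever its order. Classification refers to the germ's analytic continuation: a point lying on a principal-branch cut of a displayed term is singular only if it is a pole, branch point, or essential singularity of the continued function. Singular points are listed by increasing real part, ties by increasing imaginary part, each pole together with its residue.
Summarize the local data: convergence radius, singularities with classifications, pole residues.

Denominator factor (y - 4/3)^2: pole of order 2 at 4/3, modulus 4/3.
The radius of convergence is the smallest modulus among the singular points: 4/3.
At the order-2 pole 4/3 set g(y) = (y - (4/3))^2*f(y) = 10*y**2/3 + 13*y/25 + 40/19.
Order-2 pole: residue = g'(a); g'(4/3) = 2117/225, so the residue is 2117/225.

Radius of convergence at 0: 4/3.
At 4/3: a pole of order 2; residue 2117/225.


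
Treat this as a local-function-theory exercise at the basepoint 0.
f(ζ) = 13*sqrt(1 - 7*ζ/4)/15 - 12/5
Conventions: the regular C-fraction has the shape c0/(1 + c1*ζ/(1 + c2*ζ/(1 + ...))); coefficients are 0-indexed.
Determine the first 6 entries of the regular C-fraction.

Taylor coefficients (expand at 0): a_0 = -23/15, a_1 = -91/120, a_2 = -637/1920, a_3 = -4459/15360, a_4 = -31213/98304, a_5 = -1529437/3932160.
c0 = a_0 = -23/15. Peel one level at a time: if S = 1 + c*ζ/S' with S'(0) = 1, then c is the ζ-coefficient of S and S' = c*ζ/(S - 1).
S_1 = c0/f = 1 + (-91/184)*ζ + (1911/67712)*ζ^2 + ...; c1 = -91/184.
S_2 = c1*ζ/(S_1 - 1) = 1 + (21/368)*ζ + (-49/256)*ζ^2 + ...; c2 = 21/368.
S_3 = c2*ζ/(S_2 - 1) = 1 + (161/48)*ζ + (32683/2304)*ζ^2 + ...; c3 = 161/48.
S_4 = c3*ζ/(S_3 - 1) = 1 + (-203/48)*ζ + (-49/256)*ζ^2 + ...; c4 = -203/48.
S_5 = c4*ζ/(S_4 - 1) = 1 + (-21/464)*ζ + ...; c5 = -21/464.

The regular C-fraction coefficients are [-23/15, -91/184, 21/368, 161/48, -203/48, -21/464].


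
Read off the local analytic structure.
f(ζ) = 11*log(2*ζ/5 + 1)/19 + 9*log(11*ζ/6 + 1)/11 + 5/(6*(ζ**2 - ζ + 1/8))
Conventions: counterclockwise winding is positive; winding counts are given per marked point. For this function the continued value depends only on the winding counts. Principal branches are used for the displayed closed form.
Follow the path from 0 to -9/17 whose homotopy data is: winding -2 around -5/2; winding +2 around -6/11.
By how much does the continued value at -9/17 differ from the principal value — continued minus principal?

Continued minus principal equals (200/209)*pi*i.

The rational part is single-valued and drops out of the difference; each branch term changes only by its own monodromy.
(11/19)*log(1 - ζ/(-5/2)): each positive loop around -5/2 adds 2*pi*i to the log, so winding -2 contributes (11/19)*(-2)*2*pi*i = -(44/19)*pi*i.
(9/11)*log(1 - ζ/(-6/11)): each positive loop around -6/11 adds 2*pi*i to the log, so winding +2 contributes (9/11)*(2)*2*pi*i = (36/11)*pi*i.
Summing the contributions at ζ = -9/17 gives (200/209)*pi*i.


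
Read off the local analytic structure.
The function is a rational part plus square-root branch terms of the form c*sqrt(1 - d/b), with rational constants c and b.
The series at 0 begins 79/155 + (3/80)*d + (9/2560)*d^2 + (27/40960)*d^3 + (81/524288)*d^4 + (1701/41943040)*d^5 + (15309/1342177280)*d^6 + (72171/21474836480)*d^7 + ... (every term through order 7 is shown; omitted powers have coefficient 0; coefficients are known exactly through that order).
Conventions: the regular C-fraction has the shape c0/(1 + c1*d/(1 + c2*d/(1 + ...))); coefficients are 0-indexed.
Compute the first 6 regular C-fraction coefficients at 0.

The regular C-fraction coefficients are [79/155, -93/1264, -51/2528, -237/544, 135/544, 17/480].

Taylor coefficients (read off): a_0 = 79/155, a_1 = 3/80, a_2 = 9/2560, a_3 = 27/40960, a_4 = 81/524288, a_5 = 1701/41943040.
c0 = a_0 = 79/155. Peel one level at a time: if S = 1 + c*d/S' with S'(0) = 1, then c is the d-coefficient of S and S' = c*d/(S - 1).
S_1 = c0/f = 1 + (-93/1264)*d + (-4743/3195392)*d^2 + ...; c1 = -93/1264.
S_2 = c1*d/(S_1 - 1) = 1 + (-51/2528)*d + (-9/1024)*d^2 + ...; c2 = -51/2528.
S_3 = c2*d/(S_2 - 1) = 1 + (-237/544)*d + (31995/295936)*d^2 + ...; c3 = -237/544.
S_4 = c3*d/(S_3 - 1) = 1 + (135/544)*d + (-9/1024)*d^2 + ...; c4 = 135/544.
S_5 = c4*d/(S_4 - 1) = 1 + (17/480)*d + ...; c5 = 17/480.


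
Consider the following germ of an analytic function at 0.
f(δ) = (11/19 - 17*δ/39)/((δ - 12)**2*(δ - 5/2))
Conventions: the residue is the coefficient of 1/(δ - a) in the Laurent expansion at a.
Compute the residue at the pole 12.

The residue is 1514/267501.

At the order-2 pole 12 set g(δ) = (δ - (12))^2*f(δ) = (11/19 - 17*δ/39)/(δ - 5/2).
Order-2 pole: residue = g'(a); g'(12) = 1514/267501, so the residue is 1514/267501.


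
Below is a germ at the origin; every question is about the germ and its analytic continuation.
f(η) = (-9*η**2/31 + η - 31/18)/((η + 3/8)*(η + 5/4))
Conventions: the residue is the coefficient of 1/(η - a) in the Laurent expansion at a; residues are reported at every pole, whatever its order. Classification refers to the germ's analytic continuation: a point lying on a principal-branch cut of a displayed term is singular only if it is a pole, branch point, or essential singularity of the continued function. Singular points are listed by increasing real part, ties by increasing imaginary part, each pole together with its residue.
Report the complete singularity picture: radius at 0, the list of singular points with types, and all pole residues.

Radius of convergence at 0: 3/8.
At -5/4: a pole of order 1; residue 15293/3906.
At -3/8: a pole of order 1; residue -38177/15624.

Denominator factor (η + 3/8): pole of order 1 at -3/8, modulus 3/8.
Denominator factor (η + 5/4): pole of order 1 at -5/4, modulus 5/4.
The radius of convergence is the smallest modulus among the singular points: 3/8.
At the order-1 pole -5/4 set g(η) = (η - (-5/4))*f(η) = (-9*η**2/31 + η - 31/18)/(η + 3/8).
Simple pole: residue = g(a) at a = -5/4, which is 15293/3906.
At the order-1 pole -3/8 set g(η) = (η - (-3/8))*f(η) = (-9*η**2/31 + η - 31/18)/(η + 5/4).
Simple pole: residue = g(a) at a = -3/8, which is -38177/15624.
List the singular points by increasing real part (a conjugate pair: the negative imaginary part first).


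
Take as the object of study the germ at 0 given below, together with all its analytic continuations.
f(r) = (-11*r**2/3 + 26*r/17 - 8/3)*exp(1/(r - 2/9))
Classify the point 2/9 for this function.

The point is an essential singularity.

The exponent 1/(r - (2/9)) has a pole at 2/9, so exp(1/(r - (2/9))) takes every nonzero value near it: an essential singularity (not a pole of any order).


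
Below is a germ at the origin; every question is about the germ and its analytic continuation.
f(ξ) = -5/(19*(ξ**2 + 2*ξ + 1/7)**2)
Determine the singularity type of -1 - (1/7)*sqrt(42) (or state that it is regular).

The point is a pole of order 2.

The denominator factor ξ**2 + 2*ξ + 1/7 vanishes at -1 - (1/7)*sqrt(42) and appears to the power 2; the numerator there equals -5/19, nonzero, and no other factor vanishes.
Hence a pole whose order is the multiplicity, 2.


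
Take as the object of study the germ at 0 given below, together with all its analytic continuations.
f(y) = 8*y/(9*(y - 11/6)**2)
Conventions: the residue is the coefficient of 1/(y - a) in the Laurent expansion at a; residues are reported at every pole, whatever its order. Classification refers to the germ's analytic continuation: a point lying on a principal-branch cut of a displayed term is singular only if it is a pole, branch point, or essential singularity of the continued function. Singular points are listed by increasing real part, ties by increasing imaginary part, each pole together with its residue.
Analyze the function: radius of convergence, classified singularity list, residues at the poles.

Radius of convergence at 0: 11/6.
At 11/6: a pole of order 2; residue 8/9.

Denominator factor (y - 11/6)^2: pole of order 2 at 11/6, modulus 11/6.
The radius of convergence is the smallest modulus among the singular points: 11/6.
At the order-2 pole 11/6 set g(y) = (y - (11/6))^2*f(y) = 8*y/9.
Order-2 pole: residue = g'(a); g'(11/6) = 8/9, so the residue is 8/9.


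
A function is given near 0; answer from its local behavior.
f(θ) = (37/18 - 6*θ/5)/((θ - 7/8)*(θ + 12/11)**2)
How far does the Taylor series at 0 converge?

The radius of convergence is 7/8.

Denominator factor (θ + 12/11)^2: pole of order 2 at -12/11, modulus 12/11.
Denominator factor (θ - 7/8): pole of order 1 at 7/8, modulus 7/8.
The radius of convergence is the smallest modulus among the singular points: 7/8.


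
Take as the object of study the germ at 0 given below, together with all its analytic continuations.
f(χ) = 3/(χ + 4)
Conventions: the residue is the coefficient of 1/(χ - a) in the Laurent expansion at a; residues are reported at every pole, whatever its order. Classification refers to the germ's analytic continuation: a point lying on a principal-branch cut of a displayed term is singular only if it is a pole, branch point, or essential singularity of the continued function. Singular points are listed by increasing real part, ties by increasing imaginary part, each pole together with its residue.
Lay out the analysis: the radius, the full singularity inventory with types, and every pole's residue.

Radius of convergence at 0: 4.
At -4: a pole of order 1; residue 3.

Denominator factor (χ + 4): pole of order 1 at -4, modulus 4.
The radius of convergence is the smallest modulus among the singular points: 4.
At the order-1 pole -4 set g(χ) = (χ - (-4))*f(χ) = 3.
Simple pole: residue = g(a) at a = -4, which is 3.


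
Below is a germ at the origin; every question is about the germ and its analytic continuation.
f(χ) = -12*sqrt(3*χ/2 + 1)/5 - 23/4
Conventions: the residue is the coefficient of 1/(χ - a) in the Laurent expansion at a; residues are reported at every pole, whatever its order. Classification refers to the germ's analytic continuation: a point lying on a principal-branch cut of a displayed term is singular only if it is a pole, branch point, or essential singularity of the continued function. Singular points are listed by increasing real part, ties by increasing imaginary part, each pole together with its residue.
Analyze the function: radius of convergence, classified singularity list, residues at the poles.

Branch term (-12/5)*sqrt(1 - χ/(-2/3)): its argument vanishes at χ = -2/3, a square-root branch point, modulus 2/3.
The radius of convergence is the smallest modulus among the singular points: 2/3.

Radius of convergence at 0: 2/3.
At -2/3: an algebraic (square-root) branch point.


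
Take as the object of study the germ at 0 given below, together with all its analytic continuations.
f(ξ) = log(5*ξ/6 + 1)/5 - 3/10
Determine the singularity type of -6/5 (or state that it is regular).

The term (1/5)*log(1 - ξ/(-6/5)) has argument 1 - -6/5/(-6/5) = 0 at -6/5: a logarithmic (infinitely-sheeted) branch point; the remaining terms are analytic or single-valued there.

The point is a logarithmic branch point.


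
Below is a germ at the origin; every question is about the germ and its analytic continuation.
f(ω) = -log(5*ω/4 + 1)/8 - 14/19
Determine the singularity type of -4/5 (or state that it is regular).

The point is a logarithmic branch point.

The term (-1/8)*log(1 - ω/(-4/5)) has argument 1 - -4/5/(-4/5) = 0 at -4/5: a logarithmic (infinitely-sheeted) branch point; the remaining terms are analytic or single-valued there.


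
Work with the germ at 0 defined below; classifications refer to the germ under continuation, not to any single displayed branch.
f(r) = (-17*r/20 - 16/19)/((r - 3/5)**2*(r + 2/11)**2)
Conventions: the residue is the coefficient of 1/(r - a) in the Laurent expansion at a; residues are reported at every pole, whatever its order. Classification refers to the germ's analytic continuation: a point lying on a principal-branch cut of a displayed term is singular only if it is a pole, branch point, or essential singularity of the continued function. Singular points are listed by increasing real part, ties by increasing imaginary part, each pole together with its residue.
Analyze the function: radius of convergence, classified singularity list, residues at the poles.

Denominator factor (r + 2/11)^2: pole of order 2 at -2/11, modulus 2/11.
Denominator factor (r - 3/5)^2: pole of order 2 at 3/5, modulus 3/5.
The radius of convergence is the smallest modulus among the singular points: 2/11.
At the order-2 pole -2/11 set g(r) = (r - (-2/11))^2*f(r) = (-17*r/20 - 16/19)/(r - 3/5)**2.
Order-2 pole: residue = g'(a); g'(-2/11) = -25790545/6042532, so the residue is -25790545/6042532.
At the order-2 pole 3/5 set g(r) = (r - (3/5))^2*f(r) = (-17*r/20 - 16/19)/(r + 2/11)**2.
Order-2 pole: residue = g'(a); g'(3/5) = 25790545/6042532, so the residue is 25790545/6042532.
List the singular points by increasing real part (a conjugate pair: the negative imaginary part first).

Radius of convergence at 0: 2/11.
At -2/11: a pole of order 2; residue -25790545/6042532.
At 3/5: a pole of order 2; residue 25790545/6042532.


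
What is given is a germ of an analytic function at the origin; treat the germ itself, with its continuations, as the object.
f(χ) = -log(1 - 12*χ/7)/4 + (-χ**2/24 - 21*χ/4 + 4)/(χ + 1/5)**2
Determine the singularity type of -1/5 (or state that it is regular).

The point is a pole of order 2.

The denominator factor χ + 1/5 vanishes at -1/5 and appears to the power 2; the numerator there equals 3029/600, nonzero, and no other factor vanishes.
The branch terms are analytic at this point.
Hence a pole whose order is the multiplicity, 2.


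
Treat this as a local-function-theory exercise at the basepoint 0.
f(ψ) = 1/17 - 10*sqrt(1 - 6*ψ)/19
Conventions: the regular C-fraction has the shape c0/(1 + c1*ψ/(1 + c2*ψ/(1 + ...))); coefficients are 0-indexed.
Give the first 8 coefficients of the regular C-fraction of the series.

Taylor coefficients (expand at 0): a_0 = -151/323, a_1 = 30/19, a_2 = 45/19, a_3 = 135/19, a_4 = 2025/76, a_5 = 8505/76, a_6 = 76545/152, a_7 = 360855/152.
c0 = a_0 = -151/323. Peel one level at a time: if S = 1 + c*ψ/S' with S'(0) = 1, then c is the ψ-coefficient of S and S' = c*ψ/(S - 1).
S_1 = c0/f = 1 + (510/151)*ψ + (375615/22801)*ψ^2 + ...; c1 = 510/151.
S_2 = c1*ψ/(S_1 - 1) = 1 + (-1473/302)*ψ + (-9/4)*ψ^2 + ...; c2 = -1473/302.
S_3 = c2*ψ/(S_2 - 1) = 1 + (-453/982)*ψ + (-1129329/964324)*ψ^2 + ...; c3 = -453/982.
S_4 = c3*ψ/(S_3 - 1) = 1 + (-2493/982)*ψ + (-9/4)*ψ^2 + ...; c4 = -2493/982.
S_5 = c4*ψ/(S_4 - 1) = 1 + (-491/554)*ψ + (-574961/306916)*ψ^2 + ...; c5 = -491/554.
S_6 = c5*ψ/(S_5 - 1) = 1 + (-1171/554)*ψ + (-9/4)*ψ^2 + ...; c6 = -1171/554.
S_7 = c6*ψ/(S_6 - 1) = 1 + (-2493/2342)*ψ + ...; c7 = -2493/2342.

The regular C-fraction coefficients are [-151/323, 510/151, -1473/302, -453/982, -2493/982, -491/554, -1171/554, -2493/2342].


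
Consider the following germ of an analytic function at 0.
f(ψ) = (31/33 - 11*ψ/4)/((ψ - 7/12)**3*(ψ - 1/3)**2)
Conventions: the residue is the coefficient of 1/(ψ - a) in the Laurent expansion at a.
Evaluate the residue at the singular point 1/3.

At the order-2 pole 1/3 set g(ψ) = (ψ - (1/3))^2*f(ψ) = (31/33 - 11*ψ/4)/(ψ - 7/12)**3.
Order-2 pole: residue = g'(a); g'(1/3) = 1744/11, so the residue is 1744/11.

The residue is 1744/11.


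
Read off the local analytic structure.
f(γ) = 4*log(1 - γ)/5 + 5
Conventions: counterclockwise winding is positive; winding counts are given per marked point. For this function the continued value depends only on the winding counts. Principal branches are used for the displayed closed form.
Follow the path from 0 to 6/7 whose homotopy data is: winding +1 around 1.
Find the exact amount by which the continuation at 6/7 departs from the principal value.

Continued minus principal equals (8/5)*pi*i.

The rational part is single-valued and drops out of the difference; each branch term changes only by its own monodromy.
(4/5)*log(1 - γ/(1)): each positive loop around 1 adds 2*pi*i to the log, so winding +1 contributes (4/5)*(1)*2*pi*i = (8/5)*pi*i.
Summing the contributions at γ = 6/7 gives (8/5)*pi*i.


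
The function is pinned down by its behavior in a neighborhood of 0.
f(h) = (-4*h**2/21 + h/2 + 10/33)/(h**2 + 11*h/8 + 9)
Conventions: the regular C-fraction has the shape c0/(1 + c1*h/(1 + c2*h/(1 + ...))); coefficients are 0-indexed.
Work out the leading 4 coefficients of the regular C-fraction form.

The regular C-fraction coefficients are [10/297, -539/360, 161789/75460, -122613760/610429897].

Taylor coefficients (expand at 0): a_0 = 10/297, a_1 = 49/972, a_2 = -175711/5388768, a_3 = -21857/35271936.
c0 = a_0 = 10/297. Peel one level at a time: if S = 1 + c*h/S' with S'(0) = 1, then c is the h-coefficient of S and S' = c*h/(S - 1).
S_1 = c0/f = 1 + (-539/360)*h + (161789/50400)*h^2 + ...; c1 = -539/360.
S_2 = c1*h/(S_1 - 1) = 1 + (161789/75460)*h + (6130688/14235529)*h^2 + ...; c2 = 161789/75460.
S_3 = c2*h/(S_2 - 1) = 1 + (-122613760/610429897)*h + ...; c3 = -122613760/610429897.


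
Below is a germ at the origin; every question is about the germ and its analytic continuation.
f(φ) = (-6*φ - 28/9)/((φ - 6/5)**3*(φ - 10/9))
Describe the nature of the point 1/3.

Denominator factors: φ - 6/5 = -13/15 at φ = 1/3; φ - 10/9 = -7/9 at φ = 1/3 — none vanishes.
So the germ continues analytically to 1/3.

The point is a regular point.


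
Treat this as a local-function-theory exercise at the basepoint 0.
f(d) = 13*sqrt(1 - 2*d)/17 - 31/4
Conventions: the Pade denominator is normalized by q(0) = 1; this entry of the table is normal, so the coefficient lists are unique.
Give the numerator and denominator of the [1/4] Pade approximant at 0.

Taylor coefficients needed (expand at 0): a_0 = -475/68, a_1 = -13/17, a_2 = -13/34, a_3 = -13/34, a_4 = -65/136, a_5 = -91/136.
Write the denominator as Q(d) = 1 + q1*d + q2*d^2 + q3*d^3 + q4*d^4. Requiring Q*f - P = O(d^6) with deg P <= 1 kills the coefficients of d^2..d^5 in Q*f:
  d^2: a_2 + q1*a_1 + q2*a_0 = 0, i.e. -13/34 + (-13/17)*q1 + (-475/68)*q2 = 0.
  d^3: a_3 + q1*a_2 + q2*a_1 + q3*a_0 = 0, i.e. -13/34 + (-13/34)*q1 + (-13/17)*q2 + (-475/68)*q3 = 0.
  d^4: a_4 + q1*a_3 + q2*a_2 + q3*a_1 + q4*a_0 = 0, i.e. -65/136 + (-13/34)*q1 + (-13/34)*q2 + (-13/17)*q3 + (-475/68)*q4 = 0.
  d^5: a_5 + q1*a_4 + q2*a_3 + q3*a_2 + q4*a_1 = 0, i.e. -91/136 + (-65/136)*q1 + (-13/34)*q2 + (-13/34)*q3 + (-13/17)*q4 = 0.
Solving this linear system: q1 = -654323393/432822311, q2 = 47939866/432822311, q3 = 6876116/432822311, q4 = 5649215/865644622.
The numerator is Q*f truncated at degree 1: P0 = a_0 = -475/68; P1 = a_1 + q1*a_0 = 288296851503/29431917148.

The Pade approximant has numerator coefficients [-475/68, 288296851503/29431917148]; denominator coefficients [1, -654323393/432822311, 47939866/432822311, 6876116/432822311, 5649215/865644622].


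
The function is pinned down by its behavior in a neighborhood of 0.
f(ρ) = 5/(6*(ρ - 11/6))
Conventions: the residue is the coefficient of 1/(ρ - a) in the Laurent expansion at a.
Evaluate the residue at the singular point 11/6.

The residue is 5/6.

At the order-1 pole 11/6 set g(ρ) = (ρ - (11/6))*f(ρ) = 5/6.
Simple pole: residue = g(a) at a = 11/6, which is 5/6.


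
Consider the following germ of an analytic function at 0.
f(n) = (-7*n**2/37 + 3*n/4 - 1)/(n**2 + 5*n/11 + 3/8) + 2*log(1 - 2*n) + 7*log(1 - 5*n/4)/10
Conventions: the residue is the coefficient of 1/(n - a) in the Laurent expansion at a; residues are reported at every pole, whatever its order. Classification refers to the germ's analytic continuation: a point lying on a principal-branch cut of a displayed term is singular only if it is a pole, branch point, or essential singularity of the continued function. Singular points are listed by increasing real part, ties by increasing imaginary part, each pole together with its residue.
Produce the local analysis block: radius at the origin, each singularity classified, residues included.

Denominator factor (n**2 + 5*n/11 + 3/8): discriminant -313/242, complex-conjugate roots (-5/22) + ((1/44)*sqrt(626))*i and (-5/22) - ((1/44)*sqrt(626))*i; poles of order 1, moduli (1/4)*sqrt(6) and (1/4)*sqrt(6).
Branch term (2)*log(1 - n/(1/2)): its argument vanishes at n = 1/2, a logarithmic branch point, modulus 1/2.
Branch term (7/10)*log(1 - n/(4/5)): its argument vanishes at n = 4/5, a logarithmic branch point, modulus 4/5.
The radius of convergence is the smallest modulus among the singular points: 1/2.
The branch terms are analytic at (-5/22) - ((1/44)*sqrt(626))*i and contribute nothing to the residue; only the rational part matters.
The factor n**2 + 5*n/11 + 3/8 splits as (n - a)(n - a') with a = (-5/22) - ((1/44)*sqrt(626))*i, a' = (-5/22) + ((1/44)*sqrt(626))*i. At the order-1 pole a set g(n) = (n - a)*(rational part) = [-7*n**2/37 + 3*n/4 - 1] / (n - a').
Simple pole: residue = g(a) at a = (-5/22) - ((1/44)*sqrt(626))*i, which is (1361/3256) - ((5010/127391)*sqrt(626))*i.
The branch terms are analytic at (-5/22) + ((1/44)*sqrt(626))*i and contribute nothing to the residue; only the rational part matters.
The factor n**2 + 5*n/11 + 3/8 splits as (n - a)(n - a') with a = (-5/22) + ((1/44)*sqrt(626))*i, a' = (-5/22) - ((1/44)*sqrt(626))*i. At the order-1 pole a set g(n) = (n - a)*(rational part) = [-7*n**2/37 + 3*n/4 - 1] / (n - a').
Simple pole: residue = g(a) at a = (-5/22) + ((1/44)*sqrt(626))*i, which is (1361/3256) + ((5010/127391)*sqrt(626))*i.
List the singular points by increasing real part (a conjugate pair: the negative imaginary part first).

Radius of convergence at 0: 1/2.
At (-5/22) - ((1/44)*sqrt(626))*i: a pole of order 1; residue (1361/3256) - ((5010/127391)*sqrt(626))*i.
At (-5/22) + ((1/44)*sqrt(626))*i: a pole of order 1; residue (1361/3256) + ((5010/127391)*sqrt(626))*i.
At 1/2: a logarithmic branch point.
At 4/5: a logarithmic branch point.


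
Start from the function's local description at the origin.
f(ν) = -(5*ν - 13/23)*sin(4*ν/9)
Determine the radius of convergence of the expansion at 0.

The factor -sin(4*ν/9) is entire and contributes no finite singular point.
The polynomial part has no poles.
No finite singular points: the Taylor series at 0 converges everywhere.

The radius of convergence is infinite.


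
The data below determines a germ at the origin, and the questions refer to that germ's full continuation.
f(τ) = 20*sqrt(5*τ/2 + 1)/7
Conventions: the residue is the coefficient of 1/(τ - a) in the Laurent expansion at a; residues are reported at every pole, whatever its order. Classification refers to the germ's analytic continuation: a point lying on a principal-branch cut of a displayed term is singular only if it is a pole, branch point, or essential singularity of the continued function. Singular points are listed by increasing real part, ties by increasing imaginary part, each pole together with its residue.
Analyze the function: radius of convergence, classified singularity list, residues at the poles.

Radius of convergence at 0: 2/5.
At -2/5: an algebraic (square-root) branch point.

Branch term (20/7)*sqrt(1 - τ/(-2/5)): its argument vanishes at τ = -2/5, a square-root branch point, modulus 2/5.
The radius of convergence is the smallest modulus among the singular points: 2/5.


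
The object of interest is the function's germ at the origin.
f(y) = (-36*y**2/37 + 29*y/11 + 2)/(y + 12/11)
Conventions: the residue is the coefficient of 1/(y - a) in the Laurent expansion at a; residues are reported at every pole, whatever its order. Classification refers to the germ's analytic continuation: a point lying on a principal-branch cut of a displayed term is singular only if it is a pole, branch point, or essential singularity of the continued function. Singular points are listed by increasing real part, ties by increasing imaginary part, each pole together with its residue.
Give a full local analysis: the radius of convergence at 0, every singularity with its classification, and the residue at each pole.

Denominator factor (y + 12/11): pole of order 1 at -12/11, modulus 12/11.
The radius of convergence is the smallest modulus among the singular points: 12/11.
At the order-1 pole -12/11 set g(y) = (y - (-12/11))*f(y) = -36*y**2/37 + 29*y/11 + 2.
Simple pole: residue = g(a) at a = -12/11, which is -9106/4477.

Radius of convergence at 0: 12/11.
At -12/11: a pole of order 1; residue -9106/4477.
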